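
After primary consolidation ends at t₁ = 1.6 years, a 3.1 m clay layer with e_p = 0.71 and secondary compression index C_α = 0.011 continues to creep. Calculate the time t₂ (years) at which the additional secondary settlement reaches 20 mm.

t₂ ≈ 16.1 years

S_s = C_α·H/(1+e_p)·log₁₀(t₂/t₁) ⇒ log₁₀(t₂/t₁) = S_s·(1+e_p)/(C_α·H).
log₁₀(t₂/t₁) = 0.02 × (1+0.71) / (0.011×3.1) = 1.003
t₂ = t₁ × 10^1.003 = 1.6 × 10.07 = 16.11 years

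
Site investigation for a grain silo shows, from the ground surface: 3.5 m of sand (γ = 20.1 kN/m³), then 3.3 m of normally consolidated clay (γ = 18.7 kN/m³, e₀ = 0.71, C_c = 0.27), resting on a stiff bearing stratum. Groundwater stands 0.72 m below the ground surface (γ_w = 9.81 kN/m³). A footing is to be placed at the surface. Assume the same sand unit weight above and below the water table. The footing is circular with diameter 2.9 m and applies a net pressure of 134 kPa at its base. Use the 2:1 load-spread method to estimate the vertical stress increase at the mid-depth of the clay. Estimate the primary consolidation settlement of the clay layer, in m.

S_c ≈ 0.0596 m

Mid-depth of clay below the ground surface: z = 3.5 + 3.3/2 = 5.15 m.
Total vertical stress at mid-clay: σ_v = 20.1×3.5 + 18.7×1.65 = 101.21 kPa.
Pore pressure: u = 9.81×(5.15 − 0.72) = 43.458 kPa.
Initial effective stress: σ'_0 = σ_v − u = 101.21 − 43.458 = 57.752 kPa.
Stress increase at mid-clay by the 2:1 spreading method:
Δσ ≈ qD²/(D+z)² = 134×2.9²/(2.9+5.15)² = 17.39 kPa
Final effective stress: σ'_f = σ'_0 + Δσ = 57.752 + 17.39 = 75.142 kPa.
Normally consolidated clay, so the full stress increment lies on the virgin compression line:
S_c = C_c·H/(1+e₀)·log₁₀(σ'_f/σ'_0) = 0.27×3.3/(1+0.71)×log₁₀(75.142/57.752)
    = 0.52105 × 0.11432 = 0.05957 m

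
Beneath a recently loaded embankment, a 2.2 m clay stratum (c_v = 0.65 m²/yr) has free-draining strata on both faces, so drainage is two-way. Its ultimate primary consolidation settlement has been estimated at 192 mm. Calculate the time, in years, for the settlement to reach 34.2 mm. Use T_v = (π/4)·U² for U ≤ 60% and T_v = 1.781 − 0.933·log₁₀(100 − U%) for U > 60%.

t ≈ 0.0464 years

Drainage path length: H_d = H/2 = 1.1 m (double drainage).
U = S(t)/S_ult = 34.2/192 = 0.1781.
U ≤ 60%: T_v = (π/4)·U² = (π/4)×0.17813² = 0.02492.
t = T_v·H_d²/c_v = 0.02492×1.1²/0.65 = 0.04639 years.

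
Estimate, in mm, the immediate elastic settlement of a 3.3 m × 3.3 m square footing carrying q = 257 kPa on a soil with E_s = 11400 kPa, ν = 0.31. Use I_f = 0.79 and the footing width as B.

S_e ≈ 53.1 mm

Immediate (elastic) settlement: S_e = q·B·(1−ν²)/E_s · I_f.
S_e = 257 × 3.3 × (1 − 0.31²) / 11400 × 0.79
    = 257 × 3.3 × 0.9039 / 11400 × 0.79
    = 0.05312 m = 53.12 mm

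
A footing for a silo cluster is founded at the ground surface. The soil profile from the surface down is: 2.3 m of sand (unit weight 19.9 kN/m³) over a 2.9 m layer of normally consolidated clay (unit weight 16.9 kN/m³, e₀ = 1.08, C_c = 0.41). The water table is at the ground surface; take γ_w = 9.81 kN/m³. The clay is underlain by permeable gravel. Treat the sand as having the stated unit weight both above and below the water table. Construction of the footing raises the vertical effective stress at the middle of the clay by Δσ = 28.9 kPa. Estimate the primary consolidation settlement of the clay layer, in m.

S_c ≈ 0.154 m

Mid-depth of clay below the ground surface: z = 2.3 + 2.9/2 = 3.75 m.
Total vertical stress at mid-clay: σ_v = 19.9×2.3 + 16.9×1.45 = 70.275 kPa.
Pore pressure: u = 9.81×(3.75 − 0) = 36.788 kPa.
Initial effective stress: σ'_0 = σ_v − u = 70.275 − 36.788 = 33.487 kPa.
Final effective stress: σ'_f = σ'_0 + Δσ = 33.487 + 28.9 = 62.387 kPa.
Normally consolidated clay, so the full stress increment lies on the virgin compression line:
S_c = C_c·H/(1+e₀)·log₁₀(σ'_f/σ'_0) = 0.41×2.9/(1+1.08)×log₁₀(62.387/33.487)
    = 0.57163 × 0.27022 = 0.1545 m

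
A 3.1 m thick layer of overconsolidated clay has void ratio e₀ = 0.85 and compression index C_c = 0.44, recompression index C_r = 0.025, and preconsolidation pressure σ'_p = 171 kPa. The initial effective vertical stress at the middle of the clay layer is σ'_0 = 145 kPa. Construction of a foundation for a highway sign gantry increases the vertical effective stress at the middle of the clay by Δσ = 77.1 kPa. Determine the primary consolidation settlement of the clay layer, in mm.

Final effective stress: σ'_f = 145 + 77.1 = 222.1 kPa.
σ'_f = 222.1 > σ'_p = 171 kPa, so the stress path crosses the preconsolidation pressure — recompression up to σ'_p, then virgin compression beyond:
S_c = H/(1+e₀)·[C_r·log₁₀(σ'_p/σ'_0) + C_c·log₁₀(σ'_f/σ'_p)]
    = 3.1/1.85 × [0.025×log₁₀(171/145) + 0.44×log₁₀(222.1/171)]
    = 1.6757 × [0.0017907 + 0.049963] = 0.08672 m

S_c ≈ 86.7 mm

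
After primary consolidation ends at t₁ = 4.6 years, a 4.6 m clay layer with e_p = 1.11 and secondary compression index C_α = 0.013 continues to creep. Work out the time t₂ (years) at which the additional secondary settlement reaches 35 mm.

S_s = C_α·H/(1+e_p)·log₁₀(t₂/t₁) ⇒ log₁₀(t₂/t₁) = S_s·(1+e_p)/(C_α·H).
log₁₀(t₂/t₁) = 0.035 × (1+1.11) / (0.013×4.6) = 1.235
t₂ = t₁ × 10^1.235 = 4.6 × 17.18 = 79.01 years

t₂ ≈ 79 years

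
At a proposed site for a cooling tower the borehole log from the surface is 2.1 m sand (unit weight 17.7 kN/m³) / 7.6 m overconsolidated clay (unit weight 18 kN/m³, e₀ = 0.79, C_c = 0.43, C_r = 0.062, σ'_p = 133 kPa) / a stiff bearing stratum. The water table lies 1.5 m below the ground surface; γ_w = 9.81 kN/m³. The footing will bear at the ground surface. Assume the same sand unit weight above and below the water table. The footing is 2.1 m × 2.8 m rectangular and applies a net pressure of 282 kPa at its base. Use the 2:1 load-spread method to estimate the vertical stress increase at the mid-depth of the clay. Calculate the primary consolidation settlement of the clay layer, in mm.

Mid-depth of clay below the ground surface: z = 2.1 + 7.6/2 = 5.9 m.
Total vertical stress at mid-clay: σ_v = 17.7×2.1 + 18×3.8 = 105.57 kPa.
Pore pressure: u = 9.81×(5.9 − 1.5) = 43.164 kPa.
Initial effective stress: σ'_0 = σ_v − u = 105.57 − 43.164 = 62.406 kPa.
Stress increase at mid-clay by the 2:1 spreading method:
Δσ = qBL/((B+z)(L+z)) = 282×2.1×2.8/((2.1+5.9)(2.8+5.9)) = 23.824 kPa
Final effective stress: σ'_f = 62.406 + 23.824 = 86.23 kPa.
σ'_f = 86.23 ≤ σ'_p = 133 kPa, so the clay remains overconsolidated and only the recompression index applies:
S_c = C_r·H/(1+e₀)·log₁₀(σ'_f/σ'_0) = 0.062×7.6/1.79×log₁₀(86.23/62.406)
    = 0.26324 × 0.14043 = 0.03697 m

S_c ≈ 37 mm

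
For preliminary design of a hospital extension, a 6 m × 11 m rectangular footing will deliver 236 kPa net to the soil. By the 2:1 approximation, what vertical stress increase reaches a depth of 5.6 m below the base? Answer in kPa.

By the 2:1 method the load spreads at 1 horizontal : 2 vertical, so at depth z the loaded area has grown by z in each plan dimension:
Δσ = qBL/((B+z)(L+z)) = 236×6×11/((6+5.6)(11+5.6)) = 80.889 kPa

Δσ_z ≈ 80.9 kPa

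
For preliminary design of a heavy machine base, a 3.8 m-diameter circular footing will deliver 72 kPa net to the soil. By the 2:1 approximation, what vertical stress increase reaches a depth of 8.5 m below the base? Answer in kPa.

By the 2:1 method the load spreads at 1 horizontal : 2 vertical, so at depth z the loaded area has grown by z in each plan dimension:
Δσ ≈ qD²/(D+z)² = 72×3.8²/(3.8+8.5)² = 6.8721 kPa

Δσ_z ≈ 6.87 kPa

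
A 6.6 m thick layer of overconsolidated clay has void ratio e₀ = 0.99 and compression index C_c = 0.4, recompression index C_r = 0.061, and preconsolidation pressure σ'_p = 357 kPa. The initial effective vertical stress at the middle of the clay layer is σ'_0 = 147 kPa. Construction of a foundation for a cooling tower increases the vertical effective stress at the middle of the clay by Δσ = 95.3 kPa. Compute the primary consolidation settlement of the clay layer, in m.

Final effective stress: σ'_f = 147 + 95.3 = 242.3 kPa.
σ'_f = 242.3 ≤ σ'_p = 357 kPa, so the clay remains overconsolidated and only the recompression index applies:
S_c = C_r·H/(1+e₀)·log₁₀(σ'_f/σ'_0) = 0.061×6.6/1.99×log₁₀(242.3/147)
    = 0.20231 × 0.21704 = 0.04391 m

S_c ≈ 0.0439 m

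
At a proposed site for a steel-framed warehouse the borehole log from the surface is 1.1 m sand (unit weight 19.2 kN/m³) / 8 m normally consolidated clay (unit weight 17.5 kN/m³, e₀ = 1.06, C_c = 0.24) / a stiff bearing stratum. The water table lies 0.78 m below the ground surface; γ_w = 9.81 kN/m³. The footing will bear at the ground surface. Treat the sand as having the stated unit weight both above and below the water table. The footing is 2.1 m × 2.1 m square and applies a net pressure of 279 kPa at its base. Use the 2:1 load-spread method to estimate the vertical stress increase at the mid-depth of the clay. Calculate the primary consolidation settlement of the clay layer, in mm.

S_c ≈ 161 mm

Mid-depth of clay below the ground surface: z = 1.1 + 8/2 = 5.1 m.
Total vertical stress at mid-clay: σ_v = 19.2×1.1 + 17.5×4 = 91.12 kPa.
Pore pressure: u = 9.81×(5.1 − 0.78) = 42.379 kPa.
Initial effective stress: σ'_0 = σ_v − u = 91.12 − 42.379 = 48.741 kPa.
Stress increase at mid-clay by the 2:1 spreading method:
Δσ = qBL/((B+z)(L+z)) = 279×2.1×2.1/((2.1+5.1)(2.1+5.1)) = 23.734 kPa
Final effective stress: σ'_f = σ'_0 + Δσ = 48.741 + 23.734 = 72.475 kPa.
Normally consolidated clay, so the full stress increment lies on the virgin compression line:
S_c = C_c·H/(1+e₀)·log₁₀(σ'_f/σ'_0) = 0.24×8/(1+1.06)×log₁₀(72.475/48.741)
    = 0.93204 × 0.17229 = 0.1606 m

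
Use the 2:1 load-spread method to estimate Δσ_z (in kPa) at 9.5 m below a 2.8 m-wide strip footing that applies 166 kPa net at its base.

By the 2:1 method the load spreads at 1 horizontal : 2 vertical, so at depth z the loaded area has grown by z in each plan dimension:
Δσ = qB/(B+z) = 166×2.8/(2.8+9.5) = 37.789 kPa

Δσ_z ≈ 37.8 kPa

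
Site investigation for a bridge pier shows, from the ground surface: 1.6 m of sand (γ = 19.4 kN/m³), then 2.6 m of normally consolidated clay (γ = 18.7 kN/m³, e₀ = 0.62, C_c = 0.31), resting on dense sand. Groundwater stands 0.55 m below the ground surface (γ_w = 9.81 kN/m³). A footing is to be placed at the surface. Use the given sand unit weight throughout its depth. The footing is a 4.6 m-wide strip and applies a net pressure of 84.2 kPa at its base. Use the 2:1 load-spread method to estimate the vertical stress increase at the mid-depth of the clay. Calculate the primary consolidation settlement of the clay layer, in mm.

Mid-depth of clay below the ground surface: z = 1.6 + 2.6/2 = 2.9 m.
Total vertical stress at mid-clay: σ_v = 19.4×1.6 + 18.7×1.3 = 55.35 kPa.
Pore pressure: u = 9.81×(2.9 − 0.55) = 23.054 kPa.
Initial effective stress: σ'_0 = σ_v − u = 55.35 − 23.054 = 32.296 kPa.
Stress increase at mid-clay by the 2:1 spreading method:
Δσ = qB/(B+z) = 84.2×4.6/(4.6+2.9) = 51.643 kPa
Final effective stress: σ'_f = σ'_0 + Δσ = 32.296 + 51.643 = 83.939 kPa.
Normally consolidated clay, so the full stress increment lies on the virgin compression line:
S_c = C_c·H/(1+e₀)·log₁₀(σ'_f/σ'_0) = 0.31×2.6/(1+0.62)×log₁₀(83.939/32.296)
    = 0.49753 × 0.41482 = 0.2064 m

S_c ≈ 206 mm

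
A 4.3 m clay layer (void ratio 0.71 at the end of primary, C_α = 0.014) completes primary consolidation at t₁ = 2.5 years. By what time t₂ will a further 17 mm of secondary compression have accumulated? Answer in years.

S_s = C_α·H/(1+e_p)·log₁₀(t₂/t₁) ⇒ log₁₀(t₂/t₁) = S_s·(1+e_p)/(C_α·H).
log₁₀(t₂/t₁) = 0.017 × (1+0.71) / (0.014×4.3) = 0.4829
t₂ = t₁ × 10^0.4829 = 2.5 × 3.04 = 7.6 years

t₂ ≈ 7.6 years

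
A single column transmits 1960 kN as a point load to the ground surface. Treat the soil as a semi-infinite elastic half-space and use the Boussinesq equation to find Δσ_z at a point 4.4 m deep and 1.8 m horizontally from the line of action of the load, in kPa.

Δσ_z ≈ 32.8 kPa

Boussinesq vertical stress below a point load on an elastic half-space:
Δσ_z = 3P/(2πz²) · [1 + (r/z)²]^(−5/2)
r/z = 1.8/4.4 = 0.40909; [1+(r/z)²]^(−5/2) = 0.67919.
Δσ_z = 3×1960/(2π×4.4²) × 0.67919 = 48.338 × 0.67919 = 32.83 kPa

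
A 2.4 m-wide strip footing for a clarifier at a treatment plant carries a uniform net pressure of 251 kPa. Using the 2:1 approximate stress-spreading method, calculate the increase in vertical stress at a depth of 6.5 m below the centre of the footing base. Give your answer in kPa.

Δσ_z ≈ 67.7 kPa

By the 2:1 method the load spreads at 1 horizontal : 2 vertical, so at depth z the loaded area has grown by z in each plan dimension:
Δσ = qB/(B+z) = 251×2.4/(2.4+6.5) = 67.685 kPa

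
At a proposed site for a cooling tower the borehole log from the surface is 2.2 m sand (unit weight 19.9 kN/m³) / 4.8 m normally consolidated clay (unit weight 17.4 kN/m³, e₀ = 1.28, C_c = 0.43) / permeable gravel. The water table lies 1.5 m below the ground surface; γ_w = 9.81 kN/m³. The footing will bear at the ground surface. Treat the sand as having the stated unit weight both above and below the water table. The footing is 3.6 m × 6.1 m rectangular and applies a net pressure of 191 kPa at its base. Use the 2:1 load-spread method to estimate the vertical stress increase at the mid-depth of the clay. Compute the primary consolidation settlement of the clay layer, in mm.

S_c ≈ 245 mm

Mid-depth of clay below the ground surface: z = 2.2 + 4.8/2 = 4.6 m.
Total vertical stress at mid-clay: σ_v = 19.9×2.2 + 17.4×2.4 = 85.54 kPa.
Pore pressure: u = 9.81×(4.6 − 1.5) = 30.411 kPa.
Initial effective stress: σ'_0 = σ_v − u = 85.54 − 30.411 = 55.129 kPa.
Stress increase at mid-clay by the 2:1 spreading method:
Δσ = qBL/((B+z)(L+z)) = 191×3.6×6.1/((3.6+4.6)(6.1+4.6)) = 47.804 kPa
Final effective stress: σ'_f = σ'_0 + Δσ = 55.129 + 47.804 = 102.93 kPa.
Normally consolidated clay, so the full stress increment lies on the virgin compression line:
S_c = C_c·H/(1+e₀)·log₁₀(σ'_f/σ'_0) = 0.43×4.8/(1+1.28)×log₁₀(102.93/55.129)
    = 0.90526 × 0.27116 = 0.2455 m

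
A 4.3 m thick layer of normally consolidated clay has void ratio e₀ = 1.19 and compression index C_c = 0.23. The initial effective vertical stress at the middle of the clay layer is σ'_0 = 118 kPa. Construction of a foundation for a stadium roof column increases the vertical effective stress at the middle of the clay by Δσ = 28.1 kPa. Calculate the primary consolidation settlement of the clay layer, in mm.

S_c ≈ 41.9 mm

Final effective stress: σ'_f = σ'_0 + Δσ = 118 + 28.1 = 146.1 kPa.
Normally consolidated clay, so the full stress increment lies on the virgin compression line:
S_c = C_c·H/(1+e₀)·log₁₀(σ'_f/σ'_0) = 0.23×4.3/(1+1.19)×log₁₀(146.1/118)
    = 0.4516 × 0.092768 = 0.04189 m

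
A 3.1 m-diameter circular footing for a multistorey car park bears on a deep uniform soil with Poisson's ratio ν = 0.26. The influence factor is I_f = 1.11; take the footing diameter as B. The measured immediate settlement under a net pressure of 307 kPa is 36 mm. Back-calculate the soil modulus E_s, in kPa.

E_s ≈ 27400 kPa

S_e = q·B·(1−ν²)/E_s · I_f  ⇒  E_s = q·B·(1−ν²)·I_f / S_e.
E_s = 307 × 3.1 × 0.9324 × 1.11 / 0.036 = 27360 kPa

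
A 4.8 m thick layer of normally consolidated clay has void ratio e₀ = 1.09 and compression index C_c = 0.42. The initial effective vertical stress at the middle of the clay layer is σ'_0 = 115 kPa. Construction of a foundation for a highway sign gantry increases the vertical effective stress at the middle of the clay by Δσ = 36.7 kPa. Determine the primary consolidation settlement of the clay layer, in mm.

Final effective stress: σ'_f = σ'_0 + Δσ = 115 + 36.7 = 151.7 kPa.
Normally consolidated clay, so the full stress increment lies on the virgin compression line:
S_c = C_c·H/(1+e₀)·log₁₀(σ'_f/σ'_0) = 0.42×4.8/(1+1.09)×log₁₀(151.7/115)
    = 0.96459 × 0.12029 = 0.116 m

S_c ≈ 116 mm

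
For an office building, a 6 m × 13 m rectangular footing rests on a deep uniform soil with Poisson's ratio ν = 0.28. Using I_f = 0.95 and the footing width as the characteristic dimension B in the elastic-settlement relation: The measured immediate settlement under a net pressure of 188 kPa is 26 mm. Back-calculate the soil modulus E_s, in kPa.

S_e = q·B·(1−ν²)/E_s · I_f  ⇒  E_s = q·B·(1−ν²)·I_f / S_e.
E_s = 188 × 6 × 0.9216 × 0.95 / 0.026 = 37980 kPa

E_s ≈ 38000 kPa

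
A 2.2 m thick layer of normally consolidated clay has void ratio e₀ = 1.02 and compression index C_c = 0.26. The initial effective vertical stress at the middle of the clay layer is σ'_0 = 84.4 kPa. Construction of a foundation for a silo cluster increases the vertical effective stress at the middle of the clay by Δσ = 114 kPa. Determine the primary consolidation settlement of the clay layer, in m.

Final effective stress: σ'_f = σ'_0 + Δσ = 84.4 + 114 = 198.4 kPa.
Normally consolidated clay, so the full stress increment lies on the virgin compression line:
S_c = C_c·H/(1+e₀)·log₁₀(σ'_f/σ'_0) = 0.26×2.2/(1+1.02)×log₁₀(198.4/84.4)
    = 0.28317 × 0.3712 = 0.1051 m

S_c ≈ 0.105 m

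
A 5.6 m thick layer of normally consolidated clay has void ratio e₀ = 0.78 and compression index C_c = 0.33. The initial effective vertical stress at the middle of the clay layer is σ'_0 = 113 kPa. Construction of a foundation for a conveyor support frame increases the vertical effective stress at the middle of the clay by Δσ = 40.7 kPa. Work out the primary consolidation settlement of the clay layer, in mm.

Final effective stress: σ'_f = σ'_0 + Δσ = 113 + 40.7 = 153.7 kPa.
Normally consolidated clay, so the full stress increment lies on the virgin compression line:
S_c = C_c·H/(1+e₀)·log₁₀(σ'_f/σ'_0) = 0.33×5.6/(1+0.78)×log₁₀(153.7/113)
    = 1.0382 × 0.1336 = 0.1387 m

S_c ≈ 139 mm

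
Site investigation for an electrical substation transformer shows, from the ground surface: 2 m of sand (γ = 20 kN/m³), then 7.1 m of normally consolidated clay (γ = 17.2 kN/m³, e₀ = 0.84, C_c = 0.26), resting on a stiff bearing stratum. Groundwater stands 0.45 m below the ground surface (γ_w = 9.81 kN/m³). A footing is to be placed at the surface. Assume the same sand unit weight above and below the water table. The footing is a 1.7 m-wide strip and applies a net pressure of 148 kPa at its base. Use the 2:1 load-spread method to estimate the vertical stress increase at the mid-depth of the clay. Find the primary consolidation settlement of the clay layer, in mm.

Mid-depth of clay below the ground surface: z = 2 + 7.1/2 = 5.55 m.
Total vertical stress at mid-clay: σ_v = 20×2 + 17.2×3.55 = 101.06 kPa.
Pore pressure: u = 9.81×(5.55 − 0.45) = 50.031 kPa.
Initial effective stress: σ'_0 = σ_v − u = 101.06 − 50.031 = 51.029 kPa.
Stress increase at mid-clay by the 2:1 spreading method:
Δσ = qB/(B+z) = 148×1.7/(1.7+5.55) = 34.703 kPa
Final effective stress: σ'_f = σ'_0 + Δσ = 51.029 + 34.703 = 85.732 kPa.
Normally consolidated clay, so the full stress increment lies on the virgin compression line:
S_c = C_c·H/(1+e₀)·log₁₀(σ'_f/σ'_0) = 0.26×7.1/(1+0.84)×log₁₀(85.732/51.029)
    = 1.0033 × 0.22533 = 0.2261 m

S_c ≈ 226 mm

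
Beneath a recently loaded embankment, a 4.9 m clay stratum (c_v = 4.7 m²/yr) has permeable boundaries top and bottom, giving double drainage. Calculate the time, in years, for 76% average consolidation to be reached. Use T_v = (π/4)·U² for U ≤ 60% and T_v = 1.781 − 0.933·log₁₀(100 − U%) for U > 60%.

Drainage path length: H_d = H/2 = 2.45 m (double drainage).
U > 60%: T_v = 1.781 − 0.933·log₁₀(100 − 76) = 0.49326.
t = T_v·H_d²/c_v = 0.49326×2.45²/4.7 = 0.63 years.

t ≈ 0.63 years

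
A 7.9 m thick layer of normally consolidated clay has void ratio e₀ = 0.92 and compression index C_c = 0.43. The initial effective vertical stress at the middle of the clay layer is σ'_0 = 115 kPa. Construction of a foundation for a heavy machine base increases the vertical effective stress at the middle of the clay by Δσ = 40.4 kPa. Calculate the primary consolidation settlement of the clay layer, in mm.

Final effective stress: σ'_f = σ'_0 + Δσ = 115 + 40.4 = 155.4 kPa.
Normally consolidated clay, so the full stress increment lies on the virgin compression line:
S_c = C_c·H/(1+e₀)·log₁₀(σ'_f/σ'_0) = 0.43×7.9/(1+0.92)×log₁₀(155.4/115)
    = 1.7693 × 0.13075 = 0.2313 m

S_c ≈ 231 mm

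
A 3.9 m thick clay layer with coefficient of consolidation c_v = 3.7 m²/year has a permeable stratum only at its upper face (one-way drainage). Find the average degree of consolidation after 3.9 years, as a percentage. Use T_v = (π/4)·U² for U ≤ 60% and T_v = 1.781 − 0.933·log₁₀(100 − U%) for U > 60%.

U ≈ 92.2 %

Drainage path length: H_d = H = 3.9 m (single drainage).
T_v = c_v·t/H_d² = 3.7×3.9/3.9² = 0.94872.
T_v = 0.94872 corresponds to the U > 60% branch:
U = 1 − 10^((1.781 − T_v)/0.933)/100 = 0.922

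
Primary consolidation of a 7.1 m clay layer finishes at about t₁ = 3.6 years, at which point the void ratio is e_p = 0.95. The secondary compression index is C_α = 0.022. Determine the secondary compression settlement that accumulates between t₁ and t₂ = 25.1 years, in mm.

S_s ≈ 67.6 mm

Secondary compression: S_s = C_α·H/(1+e_p)·log₁₀(t₂/t₁)
S_s = 0.022×7.1/(1+0.95)×log₁₀(25.1/3.6)
    = 0.0801 × 0.8434 = 0.06756 m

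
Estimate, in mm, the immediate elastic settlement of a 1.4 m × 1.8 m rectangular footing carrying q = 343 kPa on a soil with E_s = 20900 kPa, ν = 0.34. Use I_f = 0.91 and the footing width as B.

S_e ≈ 18.5 mm

Immediate (elastic) settlement: S_e = q·B·(1−ν²)/E_s · I_f.
S_e = 343 × 1.4 × (1 − 0.34²) / 20900 × 0.91
    = 343 × 1.4 × 0.8844 / 20900 × 0.91
    = 0.01849 m = 18.49 mm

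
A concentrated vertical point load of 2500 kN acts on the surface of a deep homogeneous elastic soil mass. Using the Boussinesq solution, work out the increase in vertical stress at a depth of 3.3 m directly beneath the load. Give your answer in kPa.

Boussinesq vertical stress below a point load on an elastic half-space:
Δσ_z = 3P/(2πz²) · [1 + (r/z)²]^(−5/2)
r/z = 0/3.3 = 0; [1+(r/z)²]^(−5/2) = 1.
Δσ_z = 3×2500/(2π×3.3²) × 1 = 109.61 × 1 = 109.6 kPa

Δσ_z ≈ 110 kPa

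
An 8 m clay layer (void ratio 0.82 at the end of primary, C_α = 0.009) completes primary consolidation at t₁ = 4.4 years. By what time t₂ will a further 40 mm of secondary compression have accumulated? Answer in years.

S_s = C_α·H/(1+e_p)·log₁₀(t₂/t₁) ⇒ log₁₀(t₂/t₁) = S_s·(1+e_p)/(C_α·H).
log₁₀(t₂/t₁) = 0.04 × (1+0.82) / (0.009×8) = 1.011
t₂ = t₁ × 10^1.011 = 4.4 × 10.26 = 45.14 years

t₂ ≈ 45.1 years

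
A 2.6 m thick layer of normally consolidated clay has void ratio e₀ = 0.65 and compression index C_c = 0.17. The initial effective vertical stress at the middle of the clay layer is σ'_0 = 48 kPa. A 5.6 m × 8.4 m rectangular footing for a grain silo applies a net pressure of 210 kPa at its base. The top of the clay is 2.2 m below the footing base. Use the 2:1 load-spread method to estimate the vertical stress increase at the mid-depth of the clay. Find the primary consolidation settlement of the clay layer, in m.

Mid-depth of clay below the footing base: z = 2.2 + 2.6/2 = 3.5 m.
Stress increase at mid-clay by the 2:1 spreading method:
Δσ = qBL/((B+z)(L+z)) = 210×5.6×8.4/((5.6+3.5)(8.4+3.5)) = 91.222 kPa
Final effective stress: σ'_f = σ'_0 + Δσ = 48 + 91.222 = 139.22 kPa.
Normally consolidated clay, so the full stress increment lies on the virgin compression line:
S_c = C_c·H/(1+e₀)·log₁₀(σ'_f/σ'_0) = 0.17×2.6/(1+0.65)×log₁₀(139.22/48)
    = 0.26788 × 0.46246 = 0.1239 m

S_c ≈ 0.124 m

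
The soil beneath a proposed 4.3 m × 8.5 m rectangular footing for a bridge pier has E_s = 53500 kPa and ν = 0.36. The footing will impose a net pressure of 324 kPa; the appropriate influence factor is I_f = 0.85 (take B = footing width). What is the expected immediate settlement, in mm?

Immediate (elastic) settlement: S_e = q·B·(1−ν²)/E_s · I_f.
S_e = 324 × 4.3 × (1 − 0.36²) / 53500 × 0.85
    = 324 × 4.3 × 0.8704 / 53500 × 0.85
    = 0.01927 m = 19.27 mm

S_e ≈ 19.3 mm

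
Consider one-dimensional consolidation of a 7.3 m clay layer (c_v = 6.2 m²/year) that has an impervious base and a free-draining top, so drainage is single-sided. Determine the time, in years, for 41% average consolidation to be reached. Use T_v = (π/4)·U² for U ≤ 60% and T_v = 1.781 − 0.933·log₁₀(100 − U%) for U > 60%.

t ≈ 1.13 years

Drainage path length: H_d = H = 7.3 m (single drainage).
U ≤ 60%: T_v = (π/4)·U² = (π/4)×0.41² = 0.13203.
t = T_v·H_d²/c_v = 0.13203×7.3²/6.2 = 1.135 years.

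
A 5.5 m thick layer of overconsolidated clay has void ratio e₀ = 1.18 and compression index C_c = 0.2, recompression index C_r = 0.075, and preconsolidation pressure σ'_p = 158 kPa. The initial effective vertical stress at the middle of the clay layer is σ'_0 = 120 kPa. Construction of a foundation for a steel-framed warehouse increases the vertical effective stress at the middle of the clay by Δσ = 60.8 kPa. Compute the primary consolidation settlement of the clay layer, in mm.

S_c ≈ 52.1 mm

Final effective stress: σ'_f = 120 + 60.8 = 180.8 kPa.
σ'_f = 180.8 > σ'_p = 158 kPa, so the stress path crosses the preconsolidation pressure — recompression up to σ'_p, then virgin compression beyond:
S_c = H/(1+e₀)·[C_r·log₁₀(σ'_p/σ'_0) + C_c·log₁₀(σ'_f/σ'_p)]
    = 5.5/2.18 × [0.075×log₁₀(158/120) + 0.2×log₁₀(180.8/158)]
    = 2.5229 × [0.0089607 + 0.011708] = 0.05215 m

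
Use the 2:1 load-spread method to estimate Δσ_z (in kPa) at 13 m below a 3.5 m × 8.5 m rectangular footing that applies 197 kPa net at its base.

Δσ_z ≈ 16.5 kPa

By the 2:1 method the load spreads at 1 horizontal : 2 vertical, so at depth z the loaded area has grown by z in each plan dimension:
Δσ = qBL/((B+z)(L+z)) = 197×3.5×8.5/((3.5+13)(8.5+13)) = 16.521 kPa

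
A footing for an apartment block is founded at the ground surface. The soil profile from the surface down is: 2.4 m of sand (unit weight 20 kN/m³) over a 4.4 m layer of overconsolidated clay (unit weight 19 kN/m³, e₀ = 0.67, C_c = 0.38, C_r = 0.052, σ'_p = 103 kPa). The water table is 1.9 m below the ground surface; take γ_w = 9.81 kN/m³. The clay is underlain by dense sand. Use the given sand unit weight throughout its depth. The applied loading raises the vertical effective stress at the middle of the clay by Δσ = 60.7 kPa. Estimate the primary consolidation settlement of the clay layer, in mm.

S_c ≈ 110 mm

Mid-depth of clay below the ground surface: z = 2.4 + 4.4/2 = 4.6 m.
Total vertical stress at mid-clay: σ_v = 20×2.4 + 19×2.2 = 89.8 kPa.
Pore pressure: u = 9.81×(4.6 − 1.9) = 26.487 kPa.
Initial effective stress: σ'_0 = σ_v − u = 89.8 − 26.487 = 63.313 kPa.
Final effective stress: σ'_f = 63.313 + 60.7 = 124.01 kPa.
σ'_f = 124.01 > σ'_p = 103 kPa, so the stress path crosses the preconsolidation pressure — recompression up to σ'_p, then virgin compression beyond:
S_c = H/(1+e₀)·[C_r·log₁₀(σ'_p/σ'_0) + C_c·log₁₀(σ'_f/σ'_p)]
    = 4.4/1.67 × [0.052×log₁₀(103/63.313) + 0.38×log₁₀(124.01/103)]
    = 2.6347 × [0.01099 + 0.030635] = 0.1097 m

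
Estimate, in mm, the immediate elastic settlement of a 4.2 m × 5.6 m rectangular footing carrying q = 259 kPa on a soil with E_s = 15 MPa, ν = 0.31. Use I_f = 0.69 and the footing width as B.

Immediate (elastic) settlement: S_e = q·B·(1−ν²)/E_s · I_f.
E_s = 15 MPa = 15000 kPa.
S_e = 259 × 4.2 × (1 − 0.31²) / 15000 × 0.69
    = 259 × 4.2 × 0.9039 / 15000 × 0.69
    = 0.04523 m = 45.23 mm

S_e ≈ 45.2 mm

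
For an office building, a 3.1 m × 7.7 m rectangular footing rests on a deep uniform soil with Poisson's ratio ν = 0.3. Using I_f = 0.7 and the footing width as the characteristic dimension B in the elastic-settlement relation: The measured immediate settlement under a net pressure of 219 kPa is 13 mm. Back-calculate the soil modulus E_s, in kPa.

E_s ≈ 33300 kPa

S_e = q·B·(1−ν²)/E_s · I_f  ⇒  E_s = q·B·(1−ν²)·I_f / S_e.
E_s = 219 × 3.1 × 0.91 × 0.7 / 0.013 = 33270 kPa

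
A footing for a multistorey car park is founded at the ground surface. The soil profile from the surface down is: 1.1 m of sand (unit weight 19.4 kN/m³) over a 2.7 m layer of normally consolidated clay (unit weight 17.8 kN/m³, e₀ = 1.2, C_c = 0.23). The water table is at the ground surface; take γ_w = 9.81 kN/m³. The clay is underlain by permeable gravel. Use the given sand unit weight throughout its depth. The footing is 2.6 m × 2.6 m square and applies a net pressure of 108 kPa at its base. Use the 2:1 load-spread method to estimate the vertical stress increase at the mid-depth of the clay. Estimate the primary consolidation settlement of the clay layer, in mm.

S_c ≈ 104 mm

Mid-depth of clay below the ground surface: z = 1.1 + 2.7/2 = 2.45 m.
Total vertical stress at mid-clay: σ_v = 19.4×1.1 + 17.8×1.35 = 45.37 kPa.
Pore pressure: u = 9.81×(2.45 − 0) = 24.035 kPa.
Initial effective stress: σ'_0 = σ_v − u = 45.37 − 24.035 = 21.335 kPa.
Stress increase at mid-clay by the 2:1 spreading method:
Δσ = qBL/((B+z)(L+z)) = 108×2.6×2.6/((2.6+2.45)(2.6+2.45)) = 28.628 kPa
Final effective stress: σ'_f = σ'_0 + Δσ = 21.335 + 28.628 = 49.963 kPa.
Normally consolidated clay, so the full stress increment lies on the virgin compression line:
S_c = C_c·H/(1+e₀)·log₁₀(σ'_f/σ'_0) = 0.23×2.7/(1+1.2)×log₁₀(49.963/21.335)
    = 0.28227 × 0.36956 = 0.1043 m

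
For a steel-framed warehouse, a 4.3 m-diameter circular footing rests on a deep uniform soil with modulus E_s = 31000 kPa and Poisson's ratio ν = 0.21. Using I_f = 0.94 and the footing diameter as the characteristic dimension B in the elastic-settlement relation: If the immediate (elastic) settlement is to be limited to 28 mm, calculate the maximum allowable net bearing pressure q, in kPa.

S_e = q·B·(1−ν²)/E_s · I_f  ⇒  q = S_e·E_s / (B·(1−ν²)·I_f).
q = 0.028 × 31000 / (4.3 × 0.9559 × 0.94) = 224.7 kPa

q ≈ 225 kPa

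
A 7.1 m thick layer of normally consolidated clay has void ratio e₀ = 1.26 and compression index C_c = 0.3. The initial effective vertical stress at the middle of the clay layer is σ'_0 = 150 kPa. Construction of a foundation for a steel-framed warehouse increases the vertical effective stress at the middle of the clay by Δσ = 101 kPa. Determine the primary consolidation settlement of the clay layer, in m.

Final effective stress: σ'_f = σ'_0 + Δσ = 150 + 101 = 251 kPa.
Normally consolidated clay, so the full stress increment lies on the virgin compression line:
S_c = C_c·H/(1+e₀)·log₁₀(σ'_f/σ'_0) = 0.3×7.1/(1+1.26)×log₁₀(251/150)
    = 0.94248 × 0.22358 = 0.2107 m

S_c ≈ 0.211 m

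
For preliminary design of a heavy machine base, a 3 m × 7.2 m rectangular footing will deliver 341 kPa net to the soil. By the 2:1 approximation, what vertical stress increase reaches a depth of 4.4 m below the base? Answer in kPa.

Δσ_z ≈ 85.8 kPa

By the 2:1 method the load spreads at 1 horizontal : 2 vertical, so at depth z the loaded area has grown by z in each plan dimension:
Δσ = qBL/((B+z)(L+z)) = 341×3×7.2/((3+4.4)(7.2+4.4)) = 85.806 kPa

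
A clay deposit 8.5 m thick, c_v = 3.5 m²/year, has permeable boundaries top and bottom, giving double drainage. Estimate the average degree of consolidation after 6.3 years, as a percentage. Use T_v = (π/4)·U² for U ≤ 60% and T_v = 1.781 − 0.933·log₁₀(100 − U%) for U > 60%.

U ≈ 96 %

Drainage path length: H_d = H/2 = 4.25 m (double drainage).
T_v = c_v·t/H_d² = 3.5×6.3/4.25² = 1.2208.
T_v = 1.2208 corresponds to the U > 60% branch:
U = 1 − 10^((1.781 − T_v)/0.933)/100 = 0.9601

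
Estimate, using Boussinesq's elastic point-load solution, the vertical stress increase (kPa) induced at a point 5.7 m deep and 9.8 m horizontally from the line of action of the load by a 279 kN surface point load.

Δσ_z ≈ 0.132 kPa

Boussinesq vertical stress below a point load on an elastic half-space:
Δσ_z = 3P/(2πz²) · [1 + (r/z)²]^(−5/2)
r/z = 9.8/5.7 = 1.7193; [1+(r/z)²]^(−5/2) = 0.032126.
Δσ_z = 3×279/(2π×5.7²) × 0.032126 = 4.1001 × 0.032126 = 0.1317 kPa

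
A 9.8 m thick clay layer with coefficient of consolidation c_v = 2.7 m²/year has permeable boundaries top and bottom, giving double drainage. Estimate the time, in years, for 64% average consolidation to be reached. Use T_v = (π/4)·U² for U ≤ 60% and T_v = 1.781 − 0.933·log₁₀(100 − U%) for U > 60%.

t ≈ 2.93 years

Drainage path length: H_d = H/2 = 4.9 m (double drainage).
U > 60%: T_v = 1.781 − 0.933·log₁₀(100 − 64) = 0.32897.
t = T_v·H_d²/c_v = 0.32897×4.9²/2.7 = 2.925 years.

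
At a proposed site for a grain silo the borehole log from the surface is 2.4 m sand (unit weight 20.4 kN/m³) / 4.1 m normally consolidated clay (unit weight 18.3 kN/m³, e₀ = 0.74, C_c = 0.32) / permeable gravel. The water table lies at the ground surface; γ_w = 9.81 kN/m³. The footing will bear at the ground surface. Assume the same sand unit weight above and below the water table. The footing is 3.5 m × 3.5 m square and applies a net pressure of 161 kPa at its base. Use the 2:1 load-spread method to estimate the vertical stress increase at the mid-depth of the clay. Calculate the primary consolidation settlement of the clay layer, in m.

S_c ≈ 0.179 m

Mid-depth of clay below the ground surface: z = 2.4 + 4.1/2 = 4.45 m.
Total vertical stress at mid-clay: σ_v = 20.4×2.4 + 18.3×2.05 = 86.475 kPa.
Pore pressure: u = 9.81×(4.45 − 0) = 43.655 kPa.
Initial effective stress: σ'_0 = σ_v − u = 86.475 − 43.655 = 42.82 kPa.
Stress increase at mid-clay by the 2:1 spreading method:
Δσ = qBL/((B+z)(L+z)) = 161×3.5×3.5/((3.5+4.45)(3.5+4.45)) = 31.205 kPa
Final effective stress: σ'_f = σ'_0 + Δσ = 42.82 + 31.205 = 74.025 kPa.
Normally consolidated clay, so the full stress increment lies on the virgin compression line:
S_c = C_c·H/(1+e₀)·log₁₀(σ'_f/σ'_0) = 0.32×4.1/(1+0.74)×log₁₀(74.025/42.82)
    = 0.75402 × 0.23773 = 0.1793 m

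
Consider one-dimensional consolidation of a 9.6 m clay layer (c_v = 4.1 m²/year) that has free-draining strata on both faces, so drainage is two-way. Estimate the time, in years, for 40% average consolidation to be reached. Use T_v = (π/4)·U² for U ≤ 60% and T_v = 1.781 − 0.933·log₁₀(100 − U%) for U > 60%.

Drainage path length: H_d = H/2 = 4.8 m (double drainage).
U ≤ 60%: T_v = (π/4)·U² = (π/4)×0.4² = 0.12566.
t = T_v·H_d²/c_v = 0.12566×4.8²/4.1 = 0.7061 years.

t ≈ 0.706 years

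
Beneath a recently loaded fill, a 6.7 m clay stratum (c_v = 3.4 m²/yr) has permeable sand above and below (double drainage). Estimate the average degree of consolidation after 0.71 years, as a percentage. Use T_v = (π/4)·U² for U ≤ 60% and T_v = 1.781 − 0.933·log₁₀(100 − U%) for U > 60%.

Drainage path length: H_d = H/2 = 3.35 m (double drainage).
T_v = c_v·t/H_d² = 3.4×0.71/3.35² = 0.2151.
T_v = 0.2151 corresponds to the U ≤ 60% branch:
U = √(4T_v/π) = 0.5233

U ≈ 52.3 %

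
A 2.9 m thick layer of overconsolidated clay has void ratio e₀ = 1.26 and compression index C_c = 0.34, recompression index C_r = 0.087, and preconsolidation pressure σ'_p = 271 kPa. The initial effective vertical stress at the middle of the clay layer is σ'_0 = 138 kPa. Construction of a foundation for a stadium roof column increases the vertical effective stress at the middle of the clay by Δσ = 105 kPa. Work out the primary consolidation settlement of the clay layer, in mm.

S_c ≈ 27.4 mm

Final effective stress: σ'_f = 138 + 105 = 243 kPa.
σ'_f = 243 ≤ σ'_p = 271 kPa, so the clay remains overconsolidated and only the recompression index applies:
S_c = C_r·H/(1+e₀)·log₁₀(σ'_f/σ'_0) = 0.087×2.9/2.26×log₁₀(243/138)
    = 0.11164 × 0.24573 = 0.02743 m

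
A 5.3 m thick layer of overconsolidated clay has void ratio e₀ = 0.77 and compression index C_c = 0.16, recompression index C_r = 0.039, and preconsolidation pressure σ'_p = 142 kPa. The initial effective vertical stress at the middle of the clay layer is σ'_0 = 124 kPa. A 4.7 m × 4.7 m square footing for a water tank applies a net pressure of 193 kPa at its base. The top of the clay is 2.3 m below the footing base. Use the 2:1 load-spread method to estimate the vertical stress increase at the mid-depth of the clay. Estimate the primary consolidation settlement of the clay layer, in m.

S_c ≈ 0.0441 m

Mid-depth of clay below the footing base: z = 2.3 + 5.3/2 = 4.95 m.
Stress increase at mid-clay by the 2:1 spreading method:
Δσ = qBL/((B+z)(L+z)) = 193×4.7×4.7/((4.7+4.95)(4.7+4.95)) = 45.782 kPa
Final effective stress: σ'_f = 124 + 45.782 = 169.78 kPa.
σ'_f = 169.78 > σ'_p = 142 kPa, so the stress path crosses the preconsolidation pressure — recompression up to σ'_p, then virgin compression beyond:
S_c = H/(1+e₀)·[C_r·log₁₀(σ'_p/σ'_0) + C_c·log₁₀(σ'_f/σ'_p)]
    = 5.3/1.77 × [0.039×log₁₀(142/124) + 0.16×log₁₀(169.78/142)]
    = 2.9944 × [0.0022958 + 0.012416] = 0.04405 m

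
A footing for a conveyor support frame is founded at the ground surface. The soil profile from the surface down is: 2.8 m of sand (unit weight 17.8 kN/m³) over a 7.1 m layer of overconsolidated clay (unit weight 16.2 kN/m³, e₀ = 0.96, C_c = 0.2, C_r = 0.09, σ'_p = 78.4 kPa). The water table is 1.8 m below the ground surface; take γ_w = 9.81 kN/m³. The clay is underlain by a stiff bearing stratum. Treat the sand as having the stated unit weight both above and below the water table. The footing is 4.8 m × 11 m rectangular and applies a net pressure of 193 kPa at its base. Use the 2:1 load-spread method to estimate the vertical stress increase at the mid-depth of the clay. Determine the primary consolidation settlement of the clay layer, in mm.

Mid-depth of clay below the ground surface: z = 2.8 + 7.1/2 = 6.35 m.
Total vertical stress at mid-clay: σ_v = 17.8×2.8 + 16.2×3.55 = 107.35 kPa.
Pore pressure: u = 9.81×(6.35 − 1.8) = 44.636 kPa.
Initial effective stress: σ'_0 = σ_v − u = 107.35 − 44.636 = 62.714 kPa.
Stress increase at mid-clay by the 2:1 spreading method:
Δσ = qBL/((B+z)(L+z)) = 193×4.8×11/((4.8+6.35)(11+6.35)) = 52.676 kPa
Final effective stress: σ'_f = 62.714 + 52.676 = 115.39 kPa.
σ'_f = 115.39 > σ'_p = 78.4 kPa, so the stress path crosses the preconsolidation pressure — recompression up to σ'_p, then virgin compression beyond:
S_c = H/(1+e₀)·[C_r·log₁₀(σ'_p/σ'_0) + C_c·log₁₀(σ'_f/σ'_p)]
    = 7.1/1.96 × [0.09×log₁₀(78.4/62.714) + 0.2×log₁₀(115.39/78.4)]
    = 3.6224 × [0.0087256 + 0.03357] = 0.1532 m

S_c ≈ 153 mm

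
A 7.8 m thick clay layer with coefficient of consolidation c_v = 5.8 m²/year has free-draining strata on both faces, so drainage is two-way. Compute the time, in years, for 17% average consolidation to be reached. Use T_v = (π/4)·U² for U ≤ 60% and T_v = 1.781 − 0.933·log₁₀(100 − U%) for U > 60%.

Drainage path length: H_d = H/2 = 3.9 m (double drainage).
U ≤ 60%: T_v = (π/4)·U² = (π/4)×0.17² = 0.022698.
t = T_v·H_d²/c_v = 0.022698×3.9²/5.8 = 0.05952 years.

t ≈ 0.0595 years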